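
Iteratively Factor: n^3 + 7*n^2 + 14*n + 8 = (n + 1)*(n^2 + 6*n + 8) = (n + 1)*(n + 2)*(n + 4)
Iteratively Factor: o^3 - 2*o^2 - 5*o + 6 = (o + 2)*(o^2 - 4*o + 3) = (o - 3)*(o + 2)*(o - 1)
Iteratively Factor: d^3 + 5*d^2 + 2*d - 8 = (d + 2)*(d^2 + 3*d - 4) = (d + 2)*(d + 4)*(d - 1)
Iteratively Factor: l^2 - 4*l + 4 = (l - 2)*(l - 2)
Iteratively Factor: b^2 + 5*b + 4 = (b + 4)*(b + 1)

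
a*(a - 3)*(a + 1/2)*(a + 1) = a^4 - 3*a^3/2 - 4*a^2 - 3*a/2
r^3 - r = r*(r - 1)*(r + 1)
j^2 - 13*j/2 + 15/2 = (j - 5)*(j - 3/2)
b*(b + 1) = b^2 + b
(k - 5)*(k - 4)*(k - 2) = k^3 - 11*k^2 + 38*k - 40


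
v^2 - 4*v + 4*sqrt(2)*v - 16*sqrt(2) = (v - 4)*(v + 4*sqrt(2))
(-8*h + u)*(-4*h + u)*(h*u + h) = 32*h^3*u + 32*h^3 - 12*h^2*u^2 - 12*h^2*u + h*u^3 + h*u^2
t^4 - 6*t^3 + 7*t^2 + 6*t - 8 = (t - 4)*(t - 2)*(t - 1)*(t + 1)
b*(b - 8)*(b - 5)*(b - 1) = b^4 - 14*b^3 + 53*b^2 - 40*b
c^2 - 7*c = c*(c - 7)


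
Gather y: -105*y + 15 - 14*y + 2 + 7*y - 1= 16 - 112*y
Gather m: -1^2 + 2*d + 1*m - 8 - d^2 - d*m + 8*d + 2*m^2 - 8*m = -d^2 + 10*d + 2*m^2 + m*(-d - 7) - 9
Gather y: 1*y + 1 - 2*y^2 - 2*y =-2*y^2 - y + 1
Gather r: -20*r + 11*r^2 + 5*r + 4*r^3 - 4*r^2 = 4*r^3 + 7*r^2 - 15*r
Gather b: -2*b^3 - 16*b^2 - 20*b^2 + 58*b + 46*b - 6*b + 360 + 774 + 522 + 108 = -2*b^3 - 36*b^2 + 98*b + 1764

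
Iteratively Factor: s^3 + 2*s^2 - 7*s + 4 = (s + 4)*(s^2 - 2*s + 1) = (s - 1)*(s + 4)*(s - 1)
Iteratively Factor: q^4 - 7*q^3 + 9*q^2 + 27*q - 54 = (q - 3)*(q^3 - 4*q^2 - 3*q + 18) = (q - 3)^2*(q^2 - q - 6) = (q - 3)^3*(q + 2)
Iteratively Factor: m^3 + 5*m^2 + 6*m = (m + 2)*(m^2 + 3*m) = (m + 2)*(m + 3)*(m)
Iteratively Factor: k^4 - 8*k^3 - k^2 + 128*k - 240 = (k - 5)*(k^3 - 3*k^2 - 16*k + 48) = (k - 5)*(k + 4)*(k^2 - 7*k + 12) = (k - 5)*(k - 3)*(k + 4)*(k - 4)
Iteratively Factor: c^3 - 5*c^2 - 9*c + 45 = (c + 3)*(c^2 - 8*c + 15) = (c - 3)*(c + 3)*(c - 5)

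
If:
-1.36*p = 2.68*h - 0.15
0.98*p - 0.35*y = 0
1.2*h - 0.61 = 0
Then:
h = 0.51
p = -0.89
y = -2.50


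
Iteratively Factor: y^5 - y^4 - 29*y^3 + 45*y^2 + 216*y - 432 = (y + 4)*(y^4 - 5*y^3 - 9*y^2 + 81*y - 108) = (y - 3)*(y + 4)*(y^3 - 2*y^2 - 15*y + 36) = (y - 3)*(y + 4)^2*(y^2 - 6*y + 9) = (y - 3)^2*(y + 4)^2*(y - 3)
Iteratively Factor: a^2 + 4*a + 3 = (a + 3)*(a + 1)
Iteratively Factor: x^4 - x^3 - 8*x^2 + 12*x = (x - 2)*(x^3 + x^2 - 6*x) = x*(x - 2)*(x^2 + x - 6) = x*(x - 2)*(x + 3)*(x - 2)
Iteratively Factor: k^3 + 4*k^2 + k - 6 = (k + 2)*(k^2 + 2*k - 3) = (k + 2)*(k + 3)*(k - 1)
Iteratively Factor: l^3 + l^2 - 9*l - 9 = (l + 3)*(l^2 - 2*l - 3) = (l - 3)*(l + 3)*(l + 1)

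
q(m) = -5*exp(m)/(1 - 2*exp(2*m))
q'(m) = -5*exp(m)/(1 - 2*exp(2*m)) - 20*exp(3*m)/(1 - 2*exp(2*m))^2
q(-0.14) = 8.50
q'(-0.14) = -41.72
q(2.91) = 0.14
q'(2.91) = -0.14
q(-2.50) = -0.42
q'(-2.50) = -0.43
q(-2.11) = -0.62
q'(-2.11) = -0.66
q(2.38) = 0.23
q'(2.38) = -0.23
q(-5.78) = -0.02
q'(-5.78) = -0.02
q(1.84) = 0.40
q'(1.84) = -0.41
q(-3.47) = -0.16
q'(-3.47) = -0.16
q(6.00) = 0.01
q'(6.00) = -0.00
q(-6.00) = -0.01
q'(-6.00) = -0.01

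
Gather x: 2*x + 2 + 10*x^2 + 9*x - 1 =10*x^2 + 11*x + 1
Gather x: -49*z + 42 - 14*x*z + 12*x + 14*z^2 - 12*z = x*(12 - 14*z) + 14*z^2 - 61*z + 42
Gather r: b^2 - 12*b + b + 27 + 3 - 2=b^2 - 11*b + 28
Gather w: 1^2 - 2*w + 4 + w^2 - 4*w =w^2 - 6*w + 5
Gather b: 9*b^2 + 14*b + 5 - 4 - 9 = 9*b^2 + 14*b - 8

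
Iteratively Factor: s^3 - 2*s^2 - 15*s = (s - 5)*(s^2 + 3*s) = (s - 5)*(s + 3)*(s)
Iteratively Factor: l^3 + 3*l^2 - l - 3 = (l + 3)*(l^2 - 1) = (l + 1)*(l + 3)*(l - 1)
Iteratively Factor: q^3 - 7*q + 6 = (q + 3)*(q^2 - 3*q + 2) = (q - 1)*(q + 3)*(q - 2)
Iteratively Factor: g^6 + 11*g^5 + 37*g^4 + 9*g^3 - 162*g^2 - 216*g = (g - 2)*(g^5 + 13*g^4 + 63*g^3 + 135*g^2 + 108*g) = (g - 2)*(g + 3)*(g^4 + 10*g^3 + 33*g^2 + 36*g) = (g - 2)*(g + 3)^2*(g^3 + 7*g^2 + 12*g) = (g - 2)*(g + 3)^3*(g^2 + 4*g) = g*(g - 2)*(g + 3)^3*(g + 4)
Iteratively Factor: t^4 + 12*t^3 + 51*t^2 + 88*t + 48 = (t + 1)*(t^3 + 11*t^2 + 40*t + 48) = (t + 1)*(t + 4)*(t^2 + 7*t + 12) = (t + 1)*(t + 4)^2*(t + 3)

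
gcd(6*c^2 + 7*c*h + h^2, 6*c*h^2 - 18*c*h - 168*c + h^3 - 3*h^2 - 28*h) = 6*c + h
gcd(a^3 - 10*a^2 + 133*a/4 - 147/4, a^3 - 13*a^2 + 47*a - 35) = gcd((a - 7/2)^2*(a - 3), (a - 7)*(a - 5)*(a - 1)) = 1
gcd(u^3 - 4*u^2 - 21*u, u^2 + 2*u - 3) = u + 3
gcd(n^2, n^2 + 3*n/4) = n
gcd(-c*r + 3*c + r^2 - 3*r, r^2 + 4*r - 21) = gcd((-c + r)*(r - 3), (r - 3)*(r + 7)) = r - 3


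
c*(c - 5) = c^2 - 5*c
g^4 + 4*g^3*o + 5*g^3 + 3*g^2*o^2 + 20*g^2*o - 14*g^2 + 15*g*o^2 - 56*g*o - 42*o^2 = (g - 2)*(g + 7)*(g + o)*(g + 3*o)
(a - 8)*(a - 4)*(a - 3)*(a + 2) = a^4 - 13*a^3 + 38*a^2 + 40*a - 192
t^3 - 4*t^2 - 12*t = t*(t - 6)*(t + 2)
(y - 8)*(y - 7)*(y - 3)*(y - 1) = y^4 - 19*y^3 + 119*y^2 - 269*y + 168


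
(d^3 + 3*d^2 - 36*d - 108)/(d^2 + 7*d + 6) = (d^2 - 3*d - 18)/(d + 1)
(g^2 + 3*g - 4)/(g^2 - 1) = (g + 4)/(g + 1)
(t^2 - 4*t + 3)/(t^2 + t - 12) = (t - 1)/(t + 4)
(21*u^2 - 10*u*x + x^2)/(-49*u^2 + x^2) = (-3*u + x)/(7*u + x)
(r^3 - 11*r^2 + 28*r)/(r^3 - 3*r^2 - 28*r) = (r - 4)/(r + 4)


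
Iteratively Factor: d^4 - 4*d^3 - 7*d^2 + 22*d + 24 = (d + 1)*(d^3 - 5*d^2 - 2*d + 24) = (d + 1)*(d + 2)*(d^2 - 7*d + 12) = (d - 3)*(d + 1)*(d + 2)*(d - 4)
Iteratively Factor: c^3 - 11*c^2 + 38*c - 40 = (c - 5)*(c^2 - 6*c + 8) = (c - 5)*(c - 4)*(c - 2)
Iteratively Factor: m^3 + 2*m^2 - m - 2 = (m + 1)*(m^2 + m - 2) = (m - 1)*(m + 1)*(m + 2)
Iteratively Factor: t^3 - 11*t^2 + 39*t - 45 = (t - 3)*(t^2 - 8*t + 15) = (t - 3)^2*(t - 5)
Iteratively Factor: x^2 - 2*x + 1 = (x - 1)*(x - 1)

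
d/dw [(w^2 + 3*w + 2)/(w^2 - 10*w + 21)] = (-13*w^2 + 38*w + 83)/(w^4 - 20*w^3 + 142*w^2 - 420*w + 441)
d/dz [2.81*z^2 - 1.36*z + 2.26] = 5.62*z - 1.36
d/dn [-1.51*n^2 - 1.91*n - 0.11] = -3.02*n - 1.91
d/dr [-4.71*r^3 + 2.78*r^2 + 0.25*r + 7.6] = -14.13*r^2 + 5.56*r + 0.25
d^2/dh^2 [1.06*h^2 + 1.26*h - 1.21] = 2.12000000000000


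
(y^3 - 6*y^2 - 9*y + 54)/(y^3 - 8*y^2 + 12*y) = (y^2 - 9)/(y*(y - 2))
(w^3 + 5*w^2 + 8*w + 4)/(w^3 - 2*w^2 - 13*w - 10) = (w + 2)/(w - 5)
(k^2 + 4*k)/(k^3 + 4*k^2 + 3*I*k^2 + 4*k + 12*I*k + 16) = k/(k^2 + 3*I*k + 4)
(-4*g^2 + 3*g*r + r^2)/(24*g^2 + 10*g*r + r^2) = (-g + r)/(6*g + r)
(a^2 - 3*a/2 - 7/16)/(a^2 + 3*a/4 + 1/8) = (4*a - 7)/(2*(2*a + 1))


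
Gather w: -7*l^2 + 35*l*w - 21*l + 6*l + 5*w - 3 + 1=-7*l^2 - 15*l + w*(35*l + 5) - 2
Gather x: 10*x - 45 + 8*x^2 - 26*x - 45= 8*x^2 - 16*x - 90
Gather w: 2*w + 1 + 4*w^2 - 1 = 4*w^2 + 2*w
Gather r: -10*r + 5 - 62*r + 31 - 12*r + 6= 42 - 84*r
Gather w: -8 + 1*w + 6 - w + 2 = 0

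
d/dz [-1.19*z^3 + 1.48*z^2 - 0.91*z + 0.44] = -3.57*z^2 + 2.96*z - 0.91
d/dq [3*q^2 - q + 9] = 6*q - 1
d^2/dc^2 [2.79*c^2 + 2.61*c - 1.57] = 5.58000000000000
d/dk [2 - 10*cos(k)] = 10*sin(k)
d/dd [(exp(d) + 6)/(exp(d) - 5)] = -11*exp(d)/(exp(d) - 5)^2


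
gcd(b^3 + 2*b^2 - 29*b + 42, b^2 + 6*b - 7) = b + 7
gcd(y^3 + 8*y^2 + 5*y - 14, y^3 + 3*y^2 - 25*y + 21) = y^2 + 6*y - 7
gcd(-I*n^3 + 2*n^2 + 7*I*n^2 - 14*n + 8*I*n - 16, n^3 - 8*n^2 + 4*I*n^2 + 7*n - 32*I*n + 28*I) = 1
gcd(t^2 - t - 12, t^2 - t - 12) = t^2 - t - 12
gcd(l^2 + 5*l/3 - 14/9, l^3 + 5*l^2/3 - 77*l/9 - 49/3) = l + 7/3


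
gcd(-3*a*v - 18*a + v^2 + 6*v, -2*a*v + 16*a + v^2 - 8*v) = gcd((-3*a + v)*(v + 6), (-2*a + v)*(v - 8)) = 1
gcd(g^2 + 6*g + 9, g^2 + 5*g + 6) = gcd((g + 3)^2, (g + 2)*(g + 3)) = g + 3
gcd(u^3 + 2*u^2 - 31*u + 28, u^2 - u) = u - 1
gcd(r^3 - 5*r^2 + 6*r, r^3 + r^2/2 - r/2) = r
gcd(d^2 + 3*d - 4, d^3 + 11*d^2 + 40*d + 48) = d + 4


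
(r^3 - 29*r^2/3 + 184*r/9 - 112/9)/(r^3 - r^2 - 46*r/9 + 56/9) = (3*r^2 - 25*r + 28)/(3*r^2 + r - 14)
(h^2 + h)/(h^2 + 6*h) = (h + 1)/(h + 6)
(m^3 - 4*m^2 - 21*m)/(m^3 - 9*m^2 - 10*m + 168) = m*(m + 3)/(m^2 - 2*m - 24)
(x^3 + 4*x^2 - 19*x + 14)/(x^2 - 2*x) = x + 6 - 7/x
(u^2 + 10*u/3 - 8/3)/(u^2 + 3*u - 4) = (u - 2/3)/(u - 1)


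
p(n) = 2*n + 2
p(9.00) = 20.00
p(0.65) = 3.30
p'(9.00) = 2.00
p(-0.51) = 0.98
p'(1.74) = 2.00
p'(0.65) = 2.00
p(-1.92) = -1.84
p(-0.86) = 0.28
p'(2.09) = 2.00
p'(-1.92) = 2.00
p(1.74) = 5.48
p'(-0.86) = 2.00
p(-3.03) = -4.06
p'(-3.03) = 2.00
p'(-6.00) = 2.00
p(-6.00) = -10.00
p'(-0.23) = 2.00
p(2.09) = 6.18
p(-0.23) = 1.54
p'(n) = 2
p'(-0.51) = 2.00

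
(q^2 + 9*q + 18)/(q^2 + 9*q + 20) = (q^2 + 9*q + 18)/(q^2 + 9*q + 20)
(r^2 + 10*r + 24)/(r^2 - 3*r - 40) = (r^2 + 10*r + 24)/(r^2 - 3*r - 40)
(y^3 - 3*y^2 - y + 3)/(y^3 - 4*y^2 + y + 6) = (y - 1)/(y - 2)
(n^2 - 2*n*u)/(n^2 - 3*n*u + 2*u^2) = n/(n - u)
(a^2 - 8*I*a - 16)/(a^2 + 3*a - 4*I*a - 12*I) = (a - 4*I)/(a + 3)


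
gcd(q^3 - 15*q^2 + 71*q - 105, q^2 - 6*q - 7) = q - 7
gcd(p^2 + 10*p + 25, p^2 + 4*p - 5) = p + 5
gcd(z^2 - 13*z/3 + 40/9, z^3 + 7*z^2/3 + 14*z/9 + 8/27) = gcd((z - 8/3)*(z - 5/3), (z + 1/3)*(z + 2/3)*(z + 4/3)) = 1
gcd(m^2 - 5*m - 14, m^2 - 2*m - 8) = m + 2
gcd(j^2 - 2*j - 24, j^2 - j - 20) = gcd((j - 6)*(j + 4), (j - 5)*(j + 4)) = j + 4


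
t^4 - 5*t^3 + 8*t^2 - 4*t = t*(t - 2)^2*(t - 1)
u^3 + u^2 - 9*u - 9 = (u - 3)*(u + 1)*(u + 3)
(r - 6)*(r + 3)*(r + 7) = r^3 + 4*r^2 - 39*r - 126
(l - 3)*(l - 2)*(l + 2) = l^3 - 3*l^2 - 4*l + 12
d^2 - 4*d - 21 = (d - 7)*(d + 3)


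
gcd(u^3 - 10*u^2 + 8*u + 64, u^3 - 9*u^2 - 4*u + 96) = u^2 - 12*u + 32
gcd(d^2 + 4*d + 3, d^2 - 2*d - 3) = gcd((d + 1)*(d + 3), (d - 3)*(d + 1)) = d + 1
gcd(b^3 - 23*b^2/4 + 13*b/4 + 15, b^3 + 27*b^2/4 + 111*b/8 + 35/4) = b + 5/4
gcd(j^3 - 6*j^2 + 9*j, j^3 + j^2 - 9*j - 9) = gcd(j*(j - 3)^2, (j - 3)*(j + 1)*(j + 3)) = j - 3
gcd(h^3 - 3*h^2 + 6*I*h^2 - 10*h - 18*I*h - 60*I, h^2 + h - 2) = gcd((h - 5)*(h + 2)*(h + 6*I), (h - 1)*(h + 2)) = h + 2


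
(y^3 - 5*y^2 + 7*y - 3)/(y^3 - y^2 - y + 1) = (y - 3)/(y + 1)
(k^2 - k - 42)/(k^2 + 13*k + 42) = (k - 7)/(k + 7)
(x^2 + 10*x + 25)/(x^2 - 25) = (x + 5)/(x - 5)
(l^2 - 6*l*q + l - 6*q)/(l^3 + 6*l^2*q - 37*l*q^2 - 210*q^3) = (l + 1)/(l^2 + 12*l*q + 35*q^2)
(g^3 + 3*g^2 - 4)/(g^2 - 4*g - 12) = (g^2 + g - 2)/(g - 6)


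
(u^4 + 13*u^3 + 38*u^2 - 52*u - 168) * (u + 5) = u^5 + 18*u^4 + 103*u^3 + 138*u^2 - 428*u - 840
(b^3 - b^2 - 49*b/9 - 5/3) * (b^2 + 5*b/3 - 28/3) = b^5 + 2*b^4/3 - 148*b^3/9 - 38*b^2/27 + 1297*b/27 + 140/9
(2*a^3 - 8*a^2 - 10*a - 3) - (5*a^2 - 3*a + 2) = 2*a^3 - 13*a^2 - 7*a - 5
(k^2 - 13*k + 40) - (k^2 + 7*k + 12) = 28 - 20*k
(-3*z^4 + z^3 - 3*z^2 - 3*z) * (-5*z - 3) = 15*z^5 + 4*z^4 + 12*z^3 + 24*z^2 + 9*z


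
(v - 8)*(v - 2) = v^2 - 10*v + 16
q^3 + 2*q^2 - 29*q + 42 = (q - 3)*(q - 2)*(q + 7)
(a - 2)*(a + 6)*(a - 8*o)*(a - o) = a^4 - 9*a^3*o + 4*a^3 + 8*a^2*o^2 - 36*a^2*o - 12*a^2 + 32*a*o^2 + 108*a*o - 96*o^2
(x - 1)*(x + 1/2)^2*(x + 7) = x^4 + 7*x^3 - 3*x^2/4 - 11*x/2 - 7/4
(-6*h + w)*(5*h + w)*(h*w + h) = -30*h^3*w - 30*h^3 - h^2*w^2 - h^2*w + h*w^3 + h*w^2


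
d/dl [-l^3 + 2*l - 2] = 2 - 3*l^2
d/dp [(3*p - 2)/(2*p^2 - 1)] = (-6*p^2 + 8*p - 3)/(4*p^4 - 4*p^2 + 1)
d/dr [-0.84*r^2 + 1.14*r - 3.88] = 1.14 - 1.68*r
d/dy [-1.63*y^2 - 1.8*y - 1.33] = -3.26*y - 1.8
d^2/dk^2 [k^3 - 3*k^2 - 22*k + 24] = 6*k - 6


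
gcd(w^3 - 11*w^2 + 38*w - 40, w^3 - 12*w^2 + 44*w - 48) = w^2 - 6*w + 8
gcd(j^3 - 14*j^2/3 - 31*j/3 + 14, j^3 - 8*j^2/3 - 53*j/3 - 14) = j^2 - 11*j/3 - 14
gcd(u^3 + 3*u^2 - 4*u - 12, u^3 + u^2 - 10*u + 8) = u - 2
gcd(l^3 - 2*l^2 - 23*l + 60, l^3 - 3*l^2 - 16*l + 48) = l^2 - 7*l + 12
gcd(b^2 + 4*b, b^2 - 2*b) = b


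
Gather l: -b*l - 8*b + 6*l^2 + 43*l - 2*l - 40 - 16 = -8*b + 6*l^2 + l*(41 - b) - 56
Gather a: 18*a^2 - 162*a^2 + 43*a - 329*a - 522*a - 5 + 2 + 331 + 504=-144*a^2 - 808*a + 832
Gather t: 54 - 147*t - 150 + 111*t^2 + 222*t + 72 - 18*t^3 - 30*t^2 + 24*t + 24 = -18*t^3 + 81*t^2 + 99*t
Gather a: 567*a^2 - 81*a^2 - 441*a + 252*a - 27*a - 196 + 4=486*a^2 - 216*a - 192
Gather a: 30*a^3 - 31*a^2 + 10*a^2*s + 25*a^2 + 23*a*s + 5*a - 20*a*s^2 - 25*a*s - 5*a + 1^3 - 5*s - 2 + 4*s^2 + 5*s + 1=30*a^3 + a^2*(10*s - 6) + a*(-20*s^2 - 2*s) + 4*s^2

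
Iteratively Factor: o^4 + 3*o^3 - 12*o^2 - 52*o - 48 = (o - 4)*(o^3 + 7*o^2 + 16*o + 12) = (o - 4)*(o + 2)*(o^2 + 5*o + 6) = (o - 4)*(o + 2)^2*(o + 3)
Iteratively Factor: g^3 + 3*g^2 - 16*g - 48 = (g + 4)*(g^2 - g - 12) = (g + 3)*(g + 4)*(g - 4)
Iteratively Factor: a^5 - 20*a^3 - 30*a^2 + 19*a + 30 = (a - 5)*(a^4 + 5*a^3 + 5*a^2 - 5*a - 6) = (a - 5)*(a + 3)*(a^3 + 2*a^2 - a - 2) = (a - 5)*(a + 2)*(a + 3)*(a^2 - 1) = (a - 5)*(a - 1)*(a + 2)*(a + 3)*(a + 1)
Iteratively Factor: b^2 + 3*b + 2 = (b + 1)*(b + 2)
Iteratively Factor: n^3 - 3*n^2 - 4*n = (n)*(n^2 - 3*n - 4) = n*(n - 4)*(n + 1)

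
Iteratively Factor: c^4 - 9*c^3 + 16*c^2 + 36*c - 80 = (c - 2)*(c^3 - 7*c^2 + 2*c + 40) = (c - 4)*(c - 2)*(c^2 - 3*c - 10) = (c - 5)*(c - 4)*(c - 2)*(c + 2)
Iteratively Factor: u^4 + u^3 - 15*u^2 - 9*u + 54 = (u - 3)*(u^3 + 4*u^2 - 3*u - 18) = (u - 3)*(u + 3)*(u^2 + u - 6) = (u - 3)*(u - 2)*(u + 3)*(u + 3)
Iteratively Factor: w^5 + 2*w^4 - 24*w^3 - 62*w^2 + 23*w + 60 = (w + 4)*(w^4 - 2*w^3 - 16*w^2 + 2*w + 15) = (w + 1)*(w + 4)*(w^3 - 3*w^2 - 13*w + 15) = (w - 5)*(w + 1)*(w + 4)*(w^2 + 2*w - 3) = (w - 5)*(w - 1)*(w + 1)*(w + 4)*(w + 3)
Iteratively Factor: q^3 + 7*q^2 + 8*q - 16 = (q + 4)*(q^2 + 3*q - 4) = (q + 4)^2*(q - 1)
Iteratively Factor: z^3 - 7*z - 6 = (z + 1)*(z^2 - z - 6) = (z - 3)*(z + 1)*(z + 2)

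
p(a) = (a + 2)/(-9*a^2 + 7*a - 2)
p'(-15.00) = 0.00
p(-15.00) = 0.01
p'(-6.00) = 0.00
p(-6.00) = 0.01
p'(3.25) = 0.04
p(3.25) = -0.07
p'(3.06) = 0.04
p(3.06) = -0.08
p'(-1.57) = -0.04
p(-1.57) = -0.01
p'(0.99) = 1.88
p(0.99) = -0.77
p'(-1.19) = -0.09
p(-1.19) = -0.04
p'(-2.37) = -0.01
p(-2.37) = 0.01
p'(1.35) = 0.61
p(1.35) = -0.37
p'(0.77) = 4.50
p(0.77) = -1.42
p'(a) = (a + 2)*(18*a - 7)/(-9*a^2 + 7*a - 2)^2 + 1/(-9*a^2 + 7*a - 2) = (-9*a^2 + 7*a + (a + 2)*(18*a - 7) - 2)/(9*a^2 - 7*a + 2)^2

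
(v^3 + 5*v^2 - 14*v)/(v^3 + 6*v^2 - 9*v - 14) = v/(v + 1)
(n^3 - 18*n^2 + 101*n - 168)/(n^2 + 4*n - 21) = (n^2 - 15*n + 56)/(n + 7)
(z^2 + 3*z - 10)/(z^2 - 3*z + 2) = (z + 5)/(z - 1)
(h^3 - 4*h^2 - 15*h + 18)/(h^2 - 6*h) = h + 2 - 3/h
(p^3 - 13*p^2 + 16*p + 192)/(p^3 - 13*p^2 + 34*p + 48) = (p^2 - 5*p - 24)/(p^2 - 5*p - 6)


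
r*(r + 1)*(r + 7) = r^3 + 8*r^2 + 7*r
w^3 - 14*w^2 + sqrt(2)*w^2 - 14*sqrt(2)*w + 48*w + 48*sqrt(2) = (w - 8)*(w - 6)*(w + sqrt(2))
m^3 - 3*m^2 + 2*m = m*(m - 2)*(m - 1)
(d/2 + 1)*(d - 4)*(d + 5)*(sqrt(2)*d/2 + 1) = sqrt(2)*d^4/4 + d^3/2 + 3*sqrt(2)*d^3/4 - 9*sqrt(2)*d^2/2 + 3*d^2/2 - 10*sqrt(2)*d - 9*d - 20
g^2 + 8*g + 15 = (g + 3)*(g + 5)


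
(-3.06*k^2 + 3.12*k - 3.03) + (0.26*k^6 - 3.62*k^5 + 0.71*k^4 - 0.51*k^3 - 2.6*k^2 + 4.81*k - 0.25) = 0.26*k^6 - 3.62*k^5 + 0.71*k^4 - 0.51*k^3 - 5.66*k^2 + 7.93*k - 3.28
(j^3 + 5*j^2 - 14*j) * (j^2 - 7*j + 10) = j^5 - 2*j^4 - 39*j^3 + 148*j^2 - 140*j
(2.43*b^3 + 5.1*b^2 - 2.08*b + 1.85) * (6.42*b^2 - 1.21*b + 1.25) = 15.6006*b^5 + 29.8017*b^4 - 16.4871*b^3 + 20.7688*b^2 - 4.8385*b + 2.3125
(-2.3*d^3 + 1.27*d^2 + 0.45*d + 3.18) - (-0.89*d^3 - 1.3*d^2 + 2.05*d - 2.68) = -1.41*d^3 + 2.57*d^2 - 1.6*d + 5.86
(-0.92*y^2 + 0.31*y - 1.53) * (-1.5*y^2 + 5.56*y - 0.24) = 1.38*y^4 - 5.5802*y^3 + 4.2394*y^2 - 8.5812*y + 0.3672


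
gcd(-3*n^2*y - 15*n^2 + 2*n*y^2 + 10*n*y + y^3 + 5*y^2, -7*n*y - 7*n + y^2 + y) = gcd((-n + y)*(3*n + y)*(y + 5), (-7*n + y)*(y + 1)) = 1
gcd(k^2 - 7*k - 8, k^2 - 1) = k + 1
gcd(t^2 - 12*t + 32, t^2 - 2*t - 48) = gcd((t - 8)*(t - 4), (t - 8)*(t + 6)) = t - 8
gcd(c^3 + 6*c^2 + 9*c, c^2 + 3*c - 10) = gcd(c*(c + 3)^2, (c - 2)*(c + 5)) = 1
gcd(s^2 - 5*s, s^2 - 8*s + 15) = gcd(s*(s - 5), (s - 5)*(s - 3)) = s - 5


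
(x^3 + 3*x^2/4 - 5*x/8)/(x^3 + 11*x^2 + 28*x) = (8*x^2 + 6*x - 5)/(8*(x^2 + 11*x + 28))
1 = 1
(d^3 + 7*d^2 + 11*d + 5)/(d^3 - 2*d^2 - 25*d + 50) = (d^2 + 2*d + 1)/(d^2 - 7*d + 10)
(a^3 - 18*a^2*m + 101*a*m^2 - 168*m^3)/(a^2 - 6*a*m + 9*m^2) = (a^2 - 15*a*m + 56*m^2)/(a - 3*m)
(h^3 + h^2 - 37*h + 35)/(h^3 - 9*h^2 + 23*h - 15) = (h + 7)/(h - 3)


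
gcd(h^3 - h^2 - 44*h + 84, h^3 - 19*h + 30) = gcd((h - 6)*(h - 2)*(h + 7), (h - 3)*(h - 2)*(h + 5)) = h - 2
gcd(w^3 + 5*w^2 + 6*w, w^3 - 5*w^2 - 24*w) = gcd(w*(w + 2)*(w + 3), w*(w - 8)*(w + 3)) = w^2 + 3*w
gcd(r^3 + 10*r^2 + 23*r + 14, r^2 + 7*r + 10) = r + 2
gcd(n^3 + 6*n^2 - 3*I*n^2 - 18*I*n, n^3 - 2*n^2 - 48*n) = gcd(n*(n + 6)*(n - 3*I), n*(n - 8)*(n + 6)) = n^2 + 6*n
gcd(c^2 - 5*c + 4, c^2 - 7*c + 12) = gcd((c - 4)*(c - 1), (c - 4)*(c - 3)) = c - 4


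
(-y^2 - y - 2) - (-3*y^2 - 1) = 2*y^2 - y - 1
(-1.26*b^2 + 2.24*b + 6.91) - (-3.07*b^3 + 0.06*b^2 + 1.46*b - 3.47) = 3.07*b^3 - 1.32*b^2 + 0.78*b + 10.38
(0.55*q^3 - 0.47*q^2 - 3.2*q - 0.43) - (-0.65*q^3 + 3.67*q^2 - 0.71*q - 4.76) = 1.2*q^3 - 4.14*q^2 - 2.49*q + 4.33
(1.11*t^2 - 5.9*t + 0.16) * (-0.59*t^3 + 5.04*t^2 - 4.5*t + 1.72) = -0.6549*t^5 + 9.0754*t^4 - 34.8254*t^3 + 29.2656*t^2 - 10.868*t + 0.2752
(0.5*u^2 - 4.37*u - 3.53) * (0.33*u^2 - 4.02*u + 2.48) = 0.165*u^4 - 3.4521*u^3 + 17.6425*u^2 + 3.353*u - 8.7544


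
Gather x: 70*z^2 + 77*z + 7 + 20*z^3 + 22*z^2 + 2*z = 20*z^3 + 92*z^2 + 79*z + 7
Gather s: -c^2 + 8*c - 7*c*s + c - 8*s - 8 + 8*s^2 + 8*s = -c^2 - 7*c*s + 9*c + 8*s^2 - 8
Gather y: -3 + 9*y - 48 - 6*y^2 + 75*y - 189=-6*y^2 + 84*y - 240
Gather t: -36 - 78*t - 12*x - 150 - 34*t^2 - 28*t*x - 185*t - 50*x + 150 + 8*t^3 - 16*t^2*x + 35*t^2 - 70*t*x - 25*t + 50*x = 8*t^3 + t^2*(1 - 16*x) + t*(-98*x - 288) - 12*x - 36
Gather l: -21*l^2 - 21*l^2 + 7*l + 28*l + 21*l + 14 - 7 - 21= -42*l^2 + 56*l - 14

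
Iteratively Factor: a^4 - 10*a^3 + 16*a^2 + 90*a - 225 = (a + 3)*(a^3 - 13*a^2 + 55*a - 75) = (a - 3)*(a + 3)*(a^2 - 10*a + 25) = (a - 5)*(a - 3)*(a + 3)*(a - 5)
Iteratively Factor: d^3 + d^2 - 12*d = (d + 4)*(d^2 - 3*d) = (d - 3)*(d + 4)*(d)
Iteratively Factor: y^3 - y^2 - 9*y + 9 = (y - 3)*(y^2 + 2*y - 3) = (y - 3)*(y + 3)*(y - 1)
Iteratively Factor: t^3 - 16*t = (t + 4)*(t^2 - 4*t) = (t - 4)*(t + 4)*(t)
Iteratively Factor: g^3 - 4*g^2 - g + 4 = (g - 1)*(g^2 - 3*g - 4) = (g - 1)*(g + 1)*(g - 4)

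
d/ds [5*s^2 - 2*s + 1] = 10*s - 2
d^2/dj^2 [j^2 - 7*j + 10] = 2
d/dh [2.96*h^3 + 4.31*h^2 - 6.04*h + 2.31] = 8.88*h^2 + 8.62*h - 6.04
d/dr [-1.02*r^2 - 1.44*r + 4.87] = -2.04*r - 1.44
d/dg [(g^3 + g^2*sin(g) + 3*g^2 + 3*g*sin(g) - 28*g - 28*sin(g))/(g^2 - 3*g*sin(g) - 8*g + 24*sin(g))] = (4*g^4*cos(g) + g^4 - 6*g^3*sin(g) - 20*g^3*cos(g) - 16*g^3 - 3*g^2*sin(g)^2 + 52*g^2*sin(g) - 208*g^2*cos(g) + 4*g^2 + 48*g*sin(g)^2 + 200*g*sin(g) + 896*g*cos(g) - 12*sin(g)^2 - 896*sin(g))/((g - 8)^2*(g - 3*sin(g))^2)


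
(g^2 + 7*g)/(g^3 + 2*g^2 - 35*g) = 1/(g - 5)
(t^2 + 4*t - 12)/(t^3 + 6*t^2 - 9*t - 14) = (t + 6)/(t^2 + 8*t + 7)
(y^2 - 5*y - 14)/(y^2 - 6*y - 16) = (y - 7)/(y - 8)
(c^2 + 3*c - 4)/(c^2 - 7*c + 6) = (c + 4)/(c - 6)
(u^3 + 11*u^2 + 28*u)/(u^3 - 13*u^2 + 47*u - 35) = u*(u^2 + 11*u + 28)/(u^3 - 13*u^2 + 47*u - 35)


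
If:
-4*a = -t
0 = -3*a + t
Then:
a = 0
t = 0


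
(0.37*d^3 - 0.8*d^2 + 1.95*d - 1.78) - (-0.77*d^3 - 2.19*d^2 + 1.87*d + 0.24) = 1.14*d^3 + 1.39*d^2 + 0.0799999999999998*d - 2.02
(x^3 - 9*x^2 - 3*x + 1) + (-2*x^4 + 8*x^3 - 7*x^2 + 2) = -2*x^4 + 9*x^3 - 16*x^2 - 3*x + 3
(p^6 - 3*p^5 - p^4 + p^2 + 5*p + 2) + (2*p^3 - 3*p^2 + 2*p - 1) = p^6 - 3*p^5 - p^4 + 2*p^3 - 2*p^2 + 7*p + 1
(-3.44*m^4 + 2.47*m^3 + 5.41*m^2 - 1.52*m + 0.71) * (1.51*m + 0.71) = -5.1944*m^5 + 1.2873*m^4 + 9.9228*m^3 + 1.5459*m^2 - 0.00709999999999988*m + 0.5041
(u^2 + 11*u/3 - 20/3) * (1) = u^2 + 11*u/3 - 20/3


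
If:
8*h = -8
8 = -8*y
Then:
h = -1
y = -1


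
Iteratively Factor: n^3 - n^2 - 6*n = (n + 2)*(n^2 - 3*n) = n*(n + 2)*(n - 3)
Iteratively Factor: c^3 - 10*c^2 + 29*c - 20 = (c - 5)*(c^2 - 5*c + 4) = (c - 5)*(c - 1)*(c - 4)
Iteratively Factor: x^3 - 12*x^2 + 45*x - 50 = (x - 5)*(x^2 - 7*x + 10) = (x - 5)^2*(x - 2)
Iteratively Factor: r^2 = (r)*(r)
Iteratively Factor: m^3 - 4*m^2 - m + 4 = (m - 1)*(m^2 - 3*m - 4) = (m - 1)*(m + 1)*(m - 4)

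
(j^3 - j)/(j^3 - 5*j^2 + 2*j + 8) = j*(j - 1)/(j^2 - 6*j + 8)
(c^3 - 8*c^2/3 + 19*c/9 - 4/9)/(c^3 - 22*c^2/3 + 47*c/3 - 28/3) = (9*c^2 - 15*c + 4)/(3*(3*c^2 - 19*c + 28))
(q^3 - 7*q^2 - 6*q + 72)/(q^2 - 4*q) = q - 3 - 18/q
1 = 1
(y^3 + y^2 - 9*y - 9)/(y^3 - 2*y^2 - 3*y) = (y + 3)/y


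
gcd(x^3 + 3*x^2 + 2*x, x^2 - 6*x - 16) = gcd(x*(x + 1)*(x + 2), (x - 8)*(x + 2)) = x + 2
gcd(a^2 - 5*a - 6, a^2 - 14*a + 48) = a - 6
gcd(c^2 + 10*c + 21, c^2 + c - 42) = c + 7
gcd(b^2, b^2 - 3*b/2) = b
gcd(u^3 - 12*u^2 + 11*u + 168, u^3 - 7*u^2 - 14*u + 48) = u^2 - 5*u - 24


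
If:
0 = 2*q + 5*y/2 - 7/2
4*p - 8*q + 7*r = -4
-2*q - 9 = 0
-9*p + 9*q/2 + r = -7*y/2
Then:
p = -237/268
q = -9/2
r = -349/67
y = 5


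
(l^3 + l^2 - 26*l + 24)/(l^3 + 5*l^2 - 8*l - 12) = (l^2 - 5*l + 4)/(l^2 - l - 2)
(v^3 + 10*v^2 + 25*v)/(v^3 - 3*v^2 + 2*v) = (v^2 + 10*v + 25)/(v^2 - 3*v + 2)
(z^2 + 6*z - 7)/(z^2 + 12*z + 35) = (z - 1)/(z + 5)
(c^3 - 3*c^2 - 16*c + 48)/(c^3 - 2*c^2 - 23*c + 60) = (c + 4)/(c + 5)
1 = 1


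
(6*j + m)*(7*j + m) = 42*j^2 + 13*j*m + m^2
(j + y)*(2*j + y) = 2*j^2 + 3*j*y + y^2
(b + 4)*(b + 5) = b^2 + 9*b + 20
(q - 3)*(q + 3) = q^2 - 9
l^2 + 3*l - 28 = (l - 4)*(l + 7)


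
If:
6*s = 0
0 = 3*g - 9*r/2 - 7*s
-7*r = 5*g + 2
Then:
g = -6/29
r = -4/29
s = 0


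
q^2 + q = q*(q + 1)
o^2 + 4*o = o*(o + 4)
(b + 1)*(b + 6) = b^2 + 7*b + 6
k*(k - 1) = k^2 - k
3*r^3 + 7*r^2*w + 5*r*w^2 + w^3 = (r + w)^2*(3*r + w)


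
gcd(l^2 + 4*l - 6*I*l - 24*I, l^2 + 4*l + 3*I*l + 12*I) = l + 4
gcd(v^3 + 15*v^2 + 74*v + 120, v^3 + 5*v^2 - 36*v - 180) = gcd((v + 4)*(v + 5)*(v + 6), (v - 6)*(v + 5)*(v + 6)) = v^2 + 11*v + 30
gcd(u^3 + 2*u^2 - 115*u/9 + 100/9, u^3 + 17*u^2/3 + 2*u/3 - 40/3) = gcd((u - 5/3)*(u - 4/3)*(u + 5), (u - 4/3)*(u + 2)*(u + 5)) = u^2 + 11*u/3 - 20/3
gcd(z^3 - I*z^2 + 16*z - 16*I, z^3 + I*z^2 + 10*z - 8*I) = z^2 + 3*I*z + 4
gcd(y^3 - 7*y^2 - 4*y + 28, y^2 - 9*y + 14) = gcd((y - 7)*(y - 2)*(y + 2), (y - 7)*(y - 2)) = y^2 - 9*y + 14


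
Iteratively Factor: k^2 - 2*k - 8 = (k - 4)*(k + 2)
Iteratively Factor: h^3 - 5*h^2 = (h)*(h^2 - 5*h) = h^2*(h - 5)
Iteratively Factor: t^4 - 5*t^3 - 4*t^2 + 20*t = (t - 5)*(t^3 - 4*t) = (t - 5)*(t + 2)*(t^2 - 2*t) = (t - 5)*(t - 2)*(t + 2)*(t)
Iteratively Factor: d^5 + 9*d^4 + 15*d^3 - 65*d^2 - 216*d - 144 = (d + 3)*(d^4 + 6*d^3 - 3*d^2 - 56*d - 48) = (d + 3)*(d + 4)*(d^3 + 2*d^2 - 11*d - 12) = (d + 1)*(d + 3)*(d + 4)*(d^2 + d - 12) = (d + 1)*(d + 3)*(d + 4)^2*(d - 3)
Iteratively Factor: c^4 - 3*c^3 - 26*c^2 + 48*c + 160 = (c - 4)*(c^3 + c^2 - 22*c - 40) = (c - 4)*(c + 2)*(c^2 - c - 20) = (c - 4)*(c + 2)*(c + 4)*(c - 5)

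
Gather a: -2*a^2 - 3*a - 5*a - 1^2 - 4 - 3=-2*a^2 - 8*a - 8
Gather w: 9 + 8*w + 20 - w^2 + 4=-w^2 + 8*w + 33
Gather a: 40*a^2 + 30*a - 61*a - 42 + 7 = 40*a^2 - 31*a - 35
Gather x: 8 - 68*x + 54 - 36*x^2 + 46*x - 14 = -36*x^2 - 22*x + 48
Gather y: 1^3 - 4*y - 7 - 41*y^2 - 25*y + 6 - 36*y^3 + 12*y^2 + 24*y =-36*y^3 - 29*y^2 - 5*y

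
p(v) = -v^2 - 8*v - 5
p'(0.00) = -8.00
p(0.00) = -5.00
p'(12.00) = -32.00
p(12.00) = -245.00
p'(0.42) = -8.84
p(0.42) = -8.54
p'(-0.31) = -7.38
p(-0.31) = -2.62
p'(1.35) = -10.70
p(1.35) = -17.62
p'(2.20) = -12.40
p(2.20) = -27.44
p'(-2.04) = -3.92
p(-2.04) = 7.16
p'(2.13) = -12.26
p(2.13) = -26.58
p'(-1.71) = -4.58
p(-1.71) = 5.76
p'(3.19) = -14.38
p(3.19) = -40.70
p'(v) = -2*v - 8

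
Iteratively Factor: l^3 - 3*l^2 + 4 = (l + 1)*(l^2 - 4*l + 4) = (l - 2)*(l + 1)*(l - 2)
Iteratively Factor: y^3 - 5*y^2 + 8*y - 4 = (y - 2)*(y^2 - 3*y + 2) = (y - 2)*(y - 1)*(y - 2)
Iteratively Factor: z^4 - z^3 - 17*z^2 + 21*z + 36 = (z - 3)*(z^3 + 2*z^2 - 11*z - 12) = (z - 3)*(z + 1)*(z^2 + z - 12) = (z - 3)^2*(z + 1)*(z + 4)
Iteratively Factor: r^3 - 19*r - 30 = (r - 5)*(r^2 + 5*r + 6) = (r - 5)*(r + 3)*(r + 2)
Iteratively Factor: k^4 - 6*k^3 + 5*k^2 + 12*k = (k + 1)*(k^3 - 7*k^2 + 12*k) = k*(k + 1)*(k^2 - 7*k + 12) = k*(k - 3)*(k + 1)*(k - 4)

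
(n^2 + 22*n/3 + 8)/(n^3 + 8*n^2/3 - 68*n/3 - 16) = (3*n + 4)/(3*n^2 - 10*n - 8)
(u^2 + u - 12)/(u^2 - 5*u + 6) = (u + 4)/(u - 2)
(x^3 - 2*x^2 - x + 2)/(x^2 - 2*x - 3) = (x^2 - 3*x + 2)/(x - 3)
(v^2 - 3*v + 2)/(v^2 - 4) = (v - 1)/(v + 2)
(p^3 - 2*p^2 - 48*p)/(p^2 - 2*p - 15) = p*(-p^2 + 2*p + 48)/(-p^2 + 2*p + 15)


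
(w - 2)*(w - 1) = w^2 - 3*w + 2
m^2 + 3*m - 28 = (m - 4)*(m + 7)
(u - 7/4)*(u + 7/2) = u^2 + 7*u/4 - 49/8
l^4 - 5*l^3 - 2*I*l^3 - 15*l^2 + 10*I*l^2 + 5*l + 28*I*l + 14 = (l - 7)*(l + 2)*(l - I)^2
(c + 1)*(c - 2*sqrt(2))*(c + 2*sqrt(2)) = c^3 + c^2 - 8*c - 8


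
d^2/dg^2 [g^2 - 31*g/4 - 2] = 2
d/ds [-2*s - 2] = -2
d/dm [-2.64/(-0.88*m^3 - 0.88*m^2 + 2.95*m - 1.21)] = (-6.9696*m^2 - 4.6464*m + 7.788)/(0.88*m^3 + 0.88*m^2 - 2.95*m + 1.21)^2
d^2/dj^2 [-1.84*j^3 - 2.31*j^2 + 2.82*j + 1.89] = -11.04*j - 4.62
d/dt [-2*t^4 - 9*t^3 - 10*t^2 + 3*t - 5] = -8*t^3 - 27*t^2 - 20*t + 3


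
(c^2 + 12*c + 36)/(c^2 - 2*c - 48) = (c + 6)/(c - 8)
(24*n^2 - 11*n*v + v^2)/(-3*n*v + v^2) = (-8*n + v)/v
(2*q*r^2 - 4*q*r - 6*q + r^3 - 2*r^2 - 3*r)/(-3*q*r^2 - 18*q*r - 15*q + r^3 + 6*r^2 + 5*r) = (-2*q*r + 6*q - r^2 + 3*r)/(3*q*r + 15*q - r^2 - 5*r)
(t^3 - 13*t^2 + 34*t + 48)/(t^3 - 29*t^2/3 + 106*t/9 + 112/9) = 9*(t^2 - 5*t - 6)/(9*t^2 - 15*t - 14)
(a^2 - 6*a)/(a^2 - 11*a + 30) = a/(a - 5)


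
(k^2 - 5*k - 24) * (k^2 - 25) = k^4 - 5*k^3 - 49*k^2 + 125*k + 600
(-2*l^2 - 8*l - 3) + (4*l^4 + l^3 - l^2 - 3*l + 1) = 4*l^4 + l^3 - 3*l^2 - 11*l - 2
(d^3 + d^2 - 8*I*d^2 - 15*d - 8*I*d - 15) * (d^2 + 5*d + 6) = d^5 + 6*d^4 - 8*I*d^4 - 4*d^3 - 48*I*d^3 - 84*d^2 - 88*I*d^2 - 165*d - 48*I*d - 90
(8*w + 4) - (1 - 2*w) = 10*w + 3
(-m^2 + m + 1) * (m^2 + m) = -m^4 + 2*m^2 + m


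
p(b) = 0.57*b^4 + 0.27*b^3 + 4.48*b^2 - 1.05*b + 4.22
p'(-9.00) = -1678.20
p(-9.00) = 3919.49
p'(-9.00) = -1678.20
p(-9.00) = 3919.49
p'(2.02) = 39.15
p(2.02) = 32.09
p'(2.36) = 54.58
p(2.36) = 47.92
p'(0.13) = 0.13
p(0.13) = 4.16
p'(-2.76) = -67.55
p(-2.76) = 68.64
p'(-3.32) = -105.30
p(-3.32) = 116.46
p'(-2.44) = -51.21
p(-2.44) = 49.74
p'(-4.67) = -257.44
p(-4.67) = 350.44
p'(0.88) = 9.02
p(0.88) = 7.29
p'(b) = 2.28*b^3 + 0.81*b^2 + 8.96*b - 1.05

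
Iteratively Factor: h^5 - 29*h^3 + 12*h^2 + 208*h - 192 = (h - 4)*(h^4 + 4*h^3 - 13*h^2 - 40*h + 48) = (h - 4)*(h - 1)*(h^3 + 5*h^2 - 8*h - 48) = (h - 4)*(h - 1)*(h + 4)*(h^2 + h - 12) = (h - 4)*(h - 1)*(h + 4)^2*(h - 3)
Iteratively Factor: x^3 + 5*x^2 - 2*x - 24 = (x + 4)*(x^2 + x - 6) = (x + 3)*(x + 4)*(x - 2)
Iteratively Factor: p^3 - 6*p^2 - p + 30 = (p - 5)*(p^2 - p - 6) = (p - 5)*(p - 3)*(p + 2)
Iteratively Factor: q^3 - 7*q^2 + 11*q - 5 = (q - 5)*(q^2 - 2*q + 1) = (q - 5)*(q - 1)*(q - 1)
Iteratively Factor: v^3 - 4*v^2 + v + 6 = (v + 1)*(v^2 - 5*v + 6) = (v - 3)*(v + 1)*(v - 2)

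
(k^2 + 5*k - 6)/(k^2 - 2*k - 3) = (-k^2 - 5*k + 6)/(-k^2 + 2*k + 3)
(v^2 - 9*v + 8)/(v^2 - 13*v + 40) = (v - 1)/(v - 5)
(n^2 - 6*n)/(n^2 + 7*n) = (n - 6)/(n + 7)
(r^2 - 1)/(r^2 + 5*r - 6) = (r + 1)/(r + 6)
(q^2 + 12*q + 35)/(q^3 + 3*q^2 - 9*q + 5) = (q + 7)/(q^2 - 2*q + 1)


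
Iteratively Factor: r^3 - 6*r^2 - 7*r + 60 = (r + 3)*(r^2 - 9*r + 20) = (r - 5)*(r + 3)*(r - 4)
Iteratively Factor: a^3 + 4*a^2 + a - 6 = (a + 3)*(a^2 + a - 2) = (a - 1)*(a + 3)*(a + 2)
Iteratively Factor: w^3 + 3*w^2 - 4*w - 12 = (w - 2)*(w^2 + 5*w + 6) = (w - 2)*(w + 3)*(w + 2)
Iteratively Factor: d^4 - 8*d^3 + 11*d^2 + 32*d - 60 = (d - 3)*(d^3 - 5*d^2 - 4*d + 20) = (d - 5)*(d - 3)*(d^2 - 4) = (d - 5)*(d - 3)*(d - 2)*(d + 2)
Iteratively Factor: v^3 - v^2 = (v - 1)*(v^2) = v*(v - 1)*(v)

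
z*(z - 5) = z^2 - 5*z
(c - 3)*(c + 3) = c^2 - 9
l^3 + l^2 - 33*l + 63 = (l - 3)^2*(l + 7)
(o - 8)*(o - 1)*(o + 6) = o^3 - 3*o^2 - 46*o + 48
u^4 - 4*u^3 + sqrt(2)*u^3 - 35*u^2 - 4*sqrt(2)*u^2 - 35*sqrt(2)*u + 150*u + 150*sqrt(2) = (u - 5)^2*(u + 6)*(u + sqrt(2))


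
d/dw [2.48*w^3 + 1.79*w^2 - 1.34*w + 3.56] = 7.44*w^2 + 3.58*w - 1.34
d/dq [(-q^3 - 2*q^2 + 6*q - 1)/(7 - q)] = (2*q^3 - 19*q^2 - 28*q + 41)/(q^2 - 14*q + 49)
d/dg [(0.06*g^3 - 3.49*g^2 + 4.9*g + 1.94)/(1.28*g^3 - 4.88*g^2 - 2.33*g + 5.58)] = (4.1744*g^4 - 12.8236*g^3 + 25.5985*g^2 - 20.014*g + 31.8622)/(1.6384*g^6 - 12.4928*g^5 + 17.8496*g^4 + 37.0256*g^3 - 49.0319*g^2 - 26.0028*g + 31.1364)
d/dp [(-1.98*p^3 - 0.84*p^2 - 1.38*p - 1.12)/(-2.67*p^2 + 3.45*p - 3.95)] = (5.2866*p^4 - 13.662*p^3 + 16.8804*p^2 + 0.6552*p + 9.315)/(7.1289*p^4 - 18.423*p^3 + 32.9955*p^2 - 27.255*p + 15.6025)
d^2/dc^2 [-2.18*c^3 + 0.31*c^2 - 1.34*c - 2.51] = 0.62 - 13.08*c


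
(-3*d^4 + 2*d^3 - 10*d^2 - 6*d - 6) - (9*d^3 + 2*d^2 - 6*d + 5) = -3*d^4 - 7*d^3 - 12*d^2 - 11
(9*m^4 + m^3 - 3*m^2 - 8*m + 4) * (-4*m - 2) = -36*m^5 - 22*m^4 + 10*m^3 + 38*m^2 - 8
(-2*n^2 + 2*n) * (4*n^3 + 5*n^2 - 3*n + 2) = -8*n^5 - 2*n^4 + 16*n^3 - 10*n^2 + 4*n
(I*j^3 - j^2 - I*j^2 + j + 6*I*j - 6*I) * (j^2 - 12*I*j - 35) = I*j^5 + 11*j^4 - I*j^4 - 11*j^3 - 17*I*j^3 + 107*j^2 + 17*I*j^2 - 107*j - 210*I*j + 210*I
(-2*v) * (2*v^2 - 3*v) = -4*v^3 + 6*v^2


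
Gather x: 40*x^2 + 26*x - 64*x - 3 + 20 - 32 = 40*x^2 - 38*x - 15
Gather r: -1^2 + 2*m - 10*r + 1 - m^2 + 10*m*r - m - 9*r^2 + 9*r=-m^2 + m - 9*r^2 + r*(10*m - 1)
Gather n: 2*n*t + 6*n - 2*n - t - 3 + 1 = n*(2*t + 4) - t - 2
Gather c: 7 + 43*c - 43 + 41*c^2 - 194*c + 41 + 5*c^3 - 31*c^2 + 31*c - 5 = 5*c^3 + 10*c^2 - 120*c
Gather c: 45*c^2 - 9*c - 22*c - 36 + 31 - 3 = 45*c^2 - 31*c - 8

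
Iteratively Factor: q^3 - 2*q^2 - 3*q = (q)*(q^2 - 2*q - 3) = q*(q - 3)*(q + 1)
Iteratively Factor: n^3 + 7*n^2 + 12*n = (n + 4)*(n^2 + 3*n) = (n + 3)*(n + 4)*(n)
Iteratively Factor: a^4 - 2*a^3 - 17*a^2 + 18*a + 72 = (a - 3)*(a^3 + a^2 - 14*a - 24) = (a - 3)*(a + 3)*(a^2 - 2*a - 8) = (a - 3)*(a + 2)*(a + 3)*(a - 4)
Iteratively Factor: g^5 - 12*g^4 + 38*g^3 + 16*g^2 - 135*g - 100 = (g - 4)*(g^4 - 8*g^3 + 6*g^2 + 40*g + 25) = (g - 4)*(g + 1)*(g^3 - 9*g^2 + 15*g + 25) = (g - 4)*(g + 1)^2*(g^2 - 10*g + 25) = (g - 5)*(g - 4)*(g + 1)^2*(g - 5)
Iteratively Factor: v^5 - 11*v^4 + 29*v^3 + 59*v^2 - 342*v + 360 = (v + 3)*(v^4 - 14*v^3 + 71*v^2 - 154*v + 120) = (v - 4)*(v + 3)*(v^3 - 10*v^2 + 31*v - 30) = (v - 5)*(v - 4)*(v + 3)*(v^2 - 5*v + 6) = (v - 5)*(v - 4)*(v - 3)*(v + 3)*(v - 2)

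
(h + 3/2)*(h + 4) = h^2 + 11*h/2 + 6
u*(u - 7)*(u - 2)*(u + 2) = u^4 - 7*u^3 - 4*u^2 + 28*u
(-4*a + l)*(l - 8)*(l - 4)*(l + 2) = -4*a*l^3 + 40*a*l^2 - 32*a*l - 256*a + l^4 - 10*l^3 + 8*l^2 + 64*l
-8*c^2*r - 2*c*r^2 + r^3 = r*(-4*c + r)*(2*c + r)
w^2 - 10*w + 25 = (w - 5)^2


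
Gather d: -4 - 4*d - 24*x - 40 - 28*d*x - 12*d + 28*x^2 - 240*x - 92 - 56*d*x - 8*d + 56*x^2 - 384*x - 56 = d*(-84*x - 24) + 84*x^2 - 648*x - 192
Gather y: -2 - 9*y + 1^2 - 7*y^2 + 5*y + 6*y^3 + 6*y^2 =6*y^3 - y^2 - 4*y - 1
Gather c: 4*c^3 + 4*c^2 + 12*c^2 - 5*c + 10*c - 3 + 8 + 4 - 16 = 4*c^3 + 16*c^2 + 5*c - 7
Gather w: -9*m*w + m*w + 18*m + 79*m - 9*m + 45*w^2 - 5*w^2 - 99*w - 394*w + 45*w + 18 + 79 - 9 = 88*m + 40*w^2 + w*(-8*m - 448) + 88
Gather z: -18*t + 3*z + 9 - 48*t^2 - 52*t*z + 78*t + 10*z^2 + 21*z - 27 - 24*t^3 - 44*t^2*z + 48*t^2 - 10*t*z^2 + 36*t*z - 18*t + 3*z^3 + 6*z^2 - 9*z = -24*t^3 + 42*t + 3*z^3 + z^2*(16 - 10*t) + z*(-44*t^2 - 16*t + 15) - 18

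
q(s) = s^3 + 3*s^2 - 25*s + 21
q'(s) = 3*s^2 + 6*s - 25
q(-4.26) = 104.63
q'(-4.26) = 3.88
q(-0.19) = 25.85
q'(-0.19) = -26.03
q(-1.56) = 63.50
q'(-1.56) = -27.06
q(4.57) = 64.85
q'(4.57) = 65.07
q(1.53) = -6.65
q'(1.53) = -8.80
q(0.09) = 18.78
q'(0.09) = -24.44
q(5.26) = 118.03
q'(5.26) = 89.56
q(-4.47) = 103.38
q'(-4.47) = 8.12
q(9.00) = 768.00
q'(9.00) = 272.00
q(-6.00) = 63.00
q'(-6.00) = 47.00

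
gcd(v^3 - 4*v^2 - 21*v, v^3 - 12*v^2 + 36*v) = v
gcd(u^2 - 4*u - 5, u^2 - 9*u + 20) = u - 5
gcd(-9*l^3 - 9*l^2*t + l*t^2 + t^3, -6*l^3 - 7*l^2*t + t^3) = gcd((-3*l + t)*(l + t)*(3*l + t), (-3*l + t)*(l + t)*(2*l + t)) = -3*l^2 - 2*l*t + t^2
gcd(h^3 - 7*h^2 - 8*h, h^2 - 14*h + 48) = h - 8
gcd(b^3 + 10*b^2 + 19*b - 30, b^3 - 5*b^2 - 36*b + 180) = b + 6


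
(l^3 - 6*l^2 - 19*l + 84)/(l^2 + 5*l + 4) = (l^2 - 10*l + 21)/(l + 1)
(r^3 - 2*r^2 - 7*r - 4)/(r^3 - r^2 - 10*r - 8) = (r + 1)/(r + 2)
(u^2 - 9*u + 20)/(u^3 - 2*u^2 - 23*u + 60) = (u - 5)/(u^2 + 2*u - 15)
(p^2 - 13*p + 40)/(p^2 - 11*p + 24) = (p - 5)/(p - 3)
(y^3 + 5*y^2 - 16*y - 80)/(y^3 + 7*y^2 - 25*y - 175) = (y^2 - 16)/(y^2 + 2*y - 35)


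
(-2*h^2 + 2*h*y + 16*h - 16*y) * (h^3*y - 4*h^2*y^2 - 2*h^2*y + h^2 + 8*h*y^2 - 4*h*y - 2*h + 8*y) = -2*h^5*y + 10*h^4*y^2 + 20*h^4*y - 2*h^4 - 8*h^3*y^3 - 100*h^3*y^2 - 22*h^3*y + 20*h^3 + 80*h^2*y^3 + 152*h^2*y^2 - 100*h^2*y - 32*h^2 - 128*h*y^3 + 80*h*y^2 + 160*h*y - 128*y^2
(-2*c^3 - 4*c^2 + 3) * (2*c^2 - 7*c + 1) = -4*c^5 + 6*c^4 + 26*c^3 + 2*c^2 - 21*c + 3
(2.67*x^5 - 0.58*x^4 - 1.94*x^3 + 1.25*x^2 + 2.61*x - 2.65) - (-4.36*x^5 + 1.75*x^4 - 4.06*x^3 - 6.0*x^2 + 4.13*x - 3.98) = 7.03*x^5 - 2.33*x^4 + 2.12*x^3 + 7.25*x^2 - 1.52*x + 1.33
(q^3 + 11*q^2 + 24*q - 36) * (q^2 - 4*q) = q^5 + 7*q^4 - 20*q^3 - 132*q^2 + 144*q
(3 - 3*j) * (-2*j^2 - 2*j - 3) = 6*j^3 + 3*j - 9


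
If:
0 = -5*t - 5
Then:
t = -1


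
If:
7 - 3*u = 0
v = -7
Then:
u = 7/3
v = -7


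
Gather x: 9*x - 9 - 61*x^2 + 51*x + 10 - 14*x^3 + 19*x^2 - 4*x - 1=-14*x^3 - 42*x^2 + 56*x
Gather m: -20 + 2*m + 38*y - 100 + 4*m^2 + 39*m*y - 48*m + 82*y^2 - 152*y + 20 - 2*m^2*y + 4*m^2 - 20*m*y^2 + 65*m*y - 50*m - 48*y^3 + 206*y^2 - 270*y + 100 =m^2*(8 - 2*y) + m*(-20*y^2 + 104*y - 96) - 48*y^3 + 288*y^2 - 384*y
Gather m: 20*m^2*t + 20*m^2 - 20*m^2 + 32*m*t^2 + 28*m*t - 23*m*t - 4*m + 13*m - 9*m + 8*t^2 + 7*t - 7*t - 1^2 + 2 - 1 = 20*m^2*t + m*(32*t^2 + 5*t) + 8*t^2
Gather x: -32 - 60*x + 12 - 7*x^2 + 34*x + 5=-7*x^2 - 26*x - 15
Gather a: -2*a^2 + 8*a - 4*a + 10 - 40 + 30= -2*a^2 + 4*a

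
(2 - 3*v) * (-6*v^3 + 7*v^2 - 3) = 18*v^4 - 33*v^3 + 14*v^2 + 9*v - 6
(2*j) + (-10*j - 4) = -8*j - 4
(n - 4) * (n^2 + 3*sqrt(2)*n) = n^3 - 4*n^2 + 3*sqrt(2)*n^2 - 12*sqrt(2)*n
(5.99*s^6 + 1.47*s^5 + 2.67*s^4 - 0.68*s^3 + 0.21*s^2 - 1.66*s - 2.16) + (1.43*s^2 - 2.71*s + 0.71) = 5.99*s^6 + 1.47*s^5 + 2.67*s^4 - 0.68*s^3 + 1.64*s^2 - 4.37*s - 1.45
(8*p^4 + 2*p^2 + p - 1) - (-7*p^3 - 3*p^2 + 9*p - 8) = 8*p^4 + 7*p^3 + 5*p^2 - 8*p + 7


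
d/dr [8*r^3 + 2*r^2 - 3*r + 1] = 24*r^2 + 4*r - 3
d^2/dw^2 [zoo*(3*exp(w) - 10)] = zoo*exp(w)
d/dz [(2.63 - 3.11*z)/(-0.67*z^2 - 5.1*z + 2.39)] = (-2.0837*z^2 + 3.5242*z + 5.9801)/(0.4489*z^4 + 6.834*z^3 + 22.8074*z^2 - 24.378*z + 5.7121)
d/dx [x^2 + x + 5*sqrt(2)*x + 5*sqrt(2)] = 2*x + 1 + 5*sqrt(2)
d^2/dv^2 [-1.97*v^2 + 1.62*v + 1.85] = -3.94000000000000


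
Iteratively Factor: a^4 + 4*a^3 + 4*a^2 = (a)*(a^3 + 4*a^2 + 4*a) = a*(a + 2)*(a^2 + 2*a) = a^2*(a + 2)*(a + 2)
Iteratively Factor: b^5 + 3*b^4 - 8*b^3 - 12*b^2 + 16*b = (b - 1)*(b^4 + 4*b^3 - 4*b^2 - 16*b) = (b - 1)*(b + 2)*(b^3 + 2*b^2 - 8*b) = (b - 1)*(b + 2)*(b + 4)*(b^2 - 2*b) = b*(b - 1)*(b + 2)*(b + 4)*(b - 2)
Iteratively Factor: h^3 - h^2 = (h - 1)*(h^2) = h*(h - 1)*(h)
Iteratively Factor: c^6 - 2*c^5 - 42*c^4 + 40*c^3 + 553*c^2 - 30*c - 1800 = (c + 3)*(c^5 - 5*c^4 - 27*c^3 + 121*c^2 + 190*c - 600) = (c + 3)*(c + 4)*(c^4 - 9*c^3 + 9*c^2 + 85*c - 150) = (c + 3)^2*(c + 4)*(c^3 - 12*c^2 + 45*c - 50) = (c - 5)*(c + 3)^2*(c + 4)*(c^2 - 7*c + 10) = (c - 5)*(c - 2)*(c + 3)^2*(c + 4)*(c - 5)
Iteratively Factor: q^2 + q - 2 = (q - 1)*(q + 2)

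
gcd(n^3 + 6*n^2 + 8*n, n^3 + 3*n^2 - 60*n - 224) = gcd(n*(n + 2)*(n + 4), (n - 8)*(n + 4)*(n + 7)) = n + 4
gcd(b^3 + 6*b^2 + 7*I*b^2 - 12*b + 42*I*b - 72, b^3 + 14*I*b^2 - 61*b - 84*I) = b^2 + 7*I*b - 12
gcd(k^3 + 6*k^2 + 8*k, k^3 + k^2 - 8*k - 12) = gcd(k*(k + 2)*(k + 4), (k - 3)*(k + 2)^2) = k + 2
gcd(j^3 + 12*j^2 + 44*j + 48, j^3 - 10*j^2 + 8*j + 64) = j + 2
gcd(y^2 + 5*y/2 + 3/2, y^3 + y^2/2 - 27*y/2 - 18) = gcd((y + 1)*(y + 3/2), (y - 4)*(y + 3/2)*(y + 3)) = y + 3/2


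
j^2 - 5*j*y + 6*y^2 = (j - 3*y)*(j - 2*y)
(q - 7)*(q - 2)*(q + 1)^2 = q^4 - 7*q^3 - 3*q^2 + 19*q + 14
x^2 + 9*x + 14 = (x + 2)*(x + 7)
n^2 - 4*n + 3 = (n - 3)*(n - 1)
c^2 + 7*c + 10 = (c + 2)*(c + 5)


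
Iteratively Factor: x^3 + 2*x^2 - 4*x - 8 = (x - 2)*(x^2 + 4*x + 4) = (x - 2)*(x + 2)*(x + 2)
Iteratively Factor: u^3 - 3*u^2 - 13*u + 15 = (u - 5)*(u^2 + 2*u - 3) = (u - 5)*(u + 3)*(u - 1)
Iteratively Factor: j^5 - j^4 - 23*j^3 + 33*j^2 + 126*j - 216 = (j - 3)*(j^4 + 2*j^3 - 17*j^2 - 18*j + 72) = (j - 3)*(j + 4)*(j^3 - 2*j^2 - 9*j + 18) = (j - 3)*(j + 3)*(j + 4)*(j^2 - 5*j + 6) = (j - 3)^2*(j + 3)*(j + 4)*(j - 2)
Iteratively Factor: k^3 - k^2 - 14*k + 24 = (k - 3)*(k^2 + 2*k - 8) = (k - 3)*(k - 2)*(k + 4)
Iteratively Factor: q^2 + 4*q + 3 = (q + 3)*(q + 1)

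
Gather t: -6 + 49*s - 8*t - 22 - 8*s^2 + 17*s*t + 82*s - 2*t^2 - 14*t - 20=-8*s^2 + 131*s - 2*t^2 + t*(17*s - 22) - 48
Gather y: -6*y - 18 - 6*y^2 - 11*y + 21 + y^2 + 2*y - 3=-5*y^2 - 15*y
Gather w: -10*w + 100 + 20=120 - 10*w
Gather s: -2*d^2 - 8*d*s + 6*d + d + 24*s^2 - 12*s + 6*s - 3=-2*d^2 + 7*d + 24*s^2 + s*(-8*d - 6) - 3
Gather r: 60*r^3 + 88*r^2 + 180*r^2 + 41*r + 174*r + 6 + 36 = 60*r^3 + 268*r^2 + 215*r + 42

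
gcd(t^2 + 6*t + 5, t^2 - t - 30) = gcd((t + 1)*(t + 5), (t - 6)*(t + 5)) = t + 5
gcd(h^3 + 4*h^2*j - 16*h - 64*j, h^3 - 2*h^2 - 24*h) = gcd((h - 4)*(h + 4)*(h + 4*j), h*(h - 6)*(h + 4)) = h + 4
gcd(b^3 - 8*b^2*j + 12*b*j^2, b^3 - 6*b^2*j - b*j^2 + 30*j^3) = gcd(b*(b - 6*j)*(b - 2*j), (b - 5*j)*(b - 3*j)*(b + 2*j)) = 1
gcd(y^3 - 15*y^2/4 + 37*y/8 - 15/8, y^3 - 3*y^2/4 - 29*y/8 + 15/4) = y^2 - 11*y/4 + 15/8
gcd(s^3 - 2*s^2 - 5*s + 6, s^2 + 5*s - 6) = s - 1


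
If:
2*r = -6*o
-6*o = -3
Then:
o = 1/2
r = -3/2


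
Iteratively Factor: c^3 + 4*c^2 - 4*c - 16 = (c + 4)*(c^2 - 4) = (c + 2)*(c + 4)*(c - 2)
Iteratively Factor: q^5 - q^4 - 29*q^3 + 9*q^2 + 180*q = (q + 3)*(q^4 - 4*q^3 - 17*q^2 + 60*q) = (q + 3)*(q + 4)*(q^3 - 8*q^2 + 15*q) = (q - 5)*(q + 3)*(q + 4)*(q^2 - 3*q) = (q - 5)*(q - 3)*(q + 3)*(q + 4)*(q)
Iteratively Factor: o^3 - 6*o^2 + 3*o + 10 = (o - 5)*(o^2 - o - 2) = (o - 5)*(o + 1)*(o - 2)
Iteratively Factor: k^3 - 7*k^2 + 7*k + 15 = (k - 3)*(k^2 - 4*k - 5) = (k - 5)*(k - 3)*(k + 1)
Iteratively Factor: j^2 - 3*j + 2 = (j - 2)*(j - 1)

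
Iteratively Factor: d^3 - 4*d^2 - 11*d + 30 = (d + 3)*(d^2 - 7*d + 10) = (d - 5)*(d + 3)*(d - 2)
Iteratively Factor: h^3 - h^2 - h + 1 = (h + 1)*(h^2 - 2*h + 1) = (h - 1)*(h + 1)*(h - 1)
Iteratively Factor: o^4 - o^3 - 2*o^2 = (o)*(o^3 - o^2 - 2*o) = o*(o + 1)*(o^2 - 2*o) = o*(o - 2)*(o + 1)*(o)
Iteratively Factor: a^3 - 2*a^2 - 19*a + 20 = (a - 1)*(a^2 - a - 20) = (a - 5)*(a - 1)*(a + 4)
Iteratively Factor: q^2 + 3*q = (q)*(q + 3)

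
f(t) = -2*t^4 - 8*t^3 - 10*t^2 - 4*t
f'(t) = -8*t^3 - 24*t^2 - 20*t - 4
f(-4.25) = -202.01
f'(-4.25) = 261.62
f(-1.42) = 0.29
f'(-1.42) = -1.09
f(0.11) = -0.57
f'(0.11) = -6.50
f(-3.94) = -132.14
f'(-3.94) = 191.54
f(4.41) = -1654.71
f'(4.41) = -1245.08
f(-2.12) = -0.64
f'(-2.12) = 6.76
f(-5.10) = -531.53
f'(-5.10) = 534.97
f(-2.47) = -5.02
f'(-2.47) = 19.53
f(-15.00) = -76440.00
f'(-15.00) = 21896.00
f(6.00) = -4704.00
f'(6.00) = -2716.00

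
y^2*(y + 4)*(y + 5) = y^4 + 9*y^3 + 20*y^2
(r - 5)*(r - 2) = r^2 - 7*r + 10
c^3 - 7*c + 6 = (c - 2)*(c - 1)*(c + 3)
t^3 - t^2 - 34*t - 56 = (t - 7)*(t + 2)*(t + 4)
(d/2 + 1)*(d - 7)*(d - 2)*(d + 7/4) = d^4/2 - 21*d^3/8 - 65*d^2/8 + 21*d/2 + 49/2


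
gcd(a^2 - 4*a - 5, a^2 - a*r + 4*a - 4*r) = 1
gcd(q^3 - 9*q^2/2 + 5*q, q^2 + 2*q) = q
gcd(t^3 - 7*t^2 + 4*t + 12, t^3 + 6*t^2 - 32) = t - 2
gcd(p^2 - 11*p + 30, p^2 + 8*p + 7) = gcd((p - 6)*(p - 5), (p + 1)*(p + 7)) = 1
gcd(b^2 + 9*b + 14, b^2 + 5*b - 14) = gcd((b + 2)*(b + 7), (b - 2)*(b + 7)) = b + 7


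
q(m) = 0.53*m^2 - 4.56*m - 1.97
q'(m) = 1.06*m - 4.56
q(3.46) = -11.40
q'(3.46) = -0.89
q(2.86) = -10.68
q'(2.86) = -1.53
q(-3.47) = 20.23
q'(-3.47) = -8.24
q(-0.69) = 1.43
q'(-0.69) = -5.29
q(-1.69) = 7.25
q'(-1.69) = -6.35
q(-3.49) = 20.40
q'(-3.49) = -8.26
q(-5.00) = 34.08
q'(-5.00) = -9.86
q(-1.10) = 3.69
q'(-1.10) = -5.73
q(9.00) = -0.08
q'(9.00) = 4.98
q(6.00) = -10.25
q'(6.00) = 1.80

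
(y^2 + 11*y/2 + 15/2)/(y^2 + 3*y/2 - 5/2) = (y + 3)/(y - 1)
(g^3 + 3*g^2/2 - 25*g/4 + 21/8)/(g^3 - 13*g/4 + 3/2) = (g + 7/2)/(g + 2)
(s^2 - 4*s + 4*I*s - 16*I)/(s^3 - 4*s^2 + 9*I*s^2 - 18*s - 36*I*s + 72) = (s + 4*I)/(s^2 + 9*I*s - 18)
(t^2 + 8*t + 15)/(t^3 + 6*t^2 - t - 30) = 1/(t - 2)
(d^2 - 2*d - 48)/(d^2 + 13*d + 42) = (d - 8)/(d + 7)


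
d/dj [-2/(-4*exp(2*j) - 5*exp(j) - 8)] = (-16*exp(j) - 10)*exp(j)/(4*exp(2*j) + 5*exp(j) + 8)^2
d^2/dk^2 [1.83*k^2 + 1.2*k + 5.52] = 3.66000000000000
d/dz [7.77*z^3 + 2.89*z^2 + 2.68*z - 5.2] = 23.31*z^2 + 5.78*z + 2.68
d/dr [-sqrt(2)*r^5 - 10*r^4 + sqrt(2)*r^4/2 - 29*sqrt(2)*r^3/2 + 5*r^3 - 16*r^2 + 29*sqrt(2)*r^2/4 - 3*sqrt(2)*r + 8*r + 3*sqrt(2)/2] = -5*sqrt(2)*r^4 - 40*r^3 + 2*sqrt(2)*r^3 - 87*sqrt(2)*r^2/2 + 15*r^2 - 32*r + 29*sqrt(2)*r/2 - 3*sqrt(2) + 8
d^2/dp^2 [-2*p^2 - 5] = -4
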